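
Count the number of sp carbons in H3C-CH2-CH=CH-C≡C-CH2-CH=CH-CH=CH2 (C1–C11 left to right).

2

C1: sp3
C2: sp3
C3: sp2
C4: sp2
C5: sp ✓
C6: sp ✓
C7: sp3
C8: sp2
C9: sp2
C10: sp2
C11: sp2
C5, C6 → 2 sp carbons.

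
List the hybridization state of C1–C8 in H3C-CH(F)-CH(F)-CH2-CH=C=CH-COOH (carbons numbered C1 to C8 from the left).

C1: 4 σ bonds — 4 electron domains, sp3.
C2 (4 σ bonds) has steric number 4: sp3.
C3: 4 σ bonds; 4 regions of electron density → sp3.
C4 has 4 σ bonds: steric number 4 → sp3.
C5 is sp2: 3 σ bonds, plus one π bond, 3 electron-density regions.
C6 — 2 σ bonds, plus two π bonds. Steric number 2, so sp.
C7: 3 σ bonds, plus one π bond — 3 electron domains, sp2.
C8 — 3 σ bonds, plus one π bond. Steric number 3, so sp2.

C1 sp3, C2 sp3, C3 sp3, C4 sp3, C5 sp2, C6 sp, C7 sp2, C8 sp2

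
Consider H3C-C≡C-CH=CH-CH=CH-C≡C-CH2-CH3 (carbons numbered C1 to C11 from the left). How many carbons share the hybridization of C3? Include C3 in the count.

4

C3 is sp (two π bonds).
C1: sp3
C2: sp ✓
C3: sp ✓
C4: sp2
C5: sp2
C6: sp2
C7: sp2
C8: sp ✓
C9: sp ✓
C10: sp3
C11: sp3
4 carbons are sp.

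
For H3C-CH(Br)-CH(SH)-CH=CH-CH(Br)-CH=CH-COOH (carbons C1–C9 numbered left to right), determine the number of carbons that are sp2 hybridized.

C1: sp3
C2: sp3
C3: sp3
C4: sp2 ✓
C5: sp2 ✓
C6: sp3
C7: sp2 ✓
C8: sp2 ✓
C9: sp2 ✓
C4, C5, C7, C8, C9 → 5 sp2 carbons.

5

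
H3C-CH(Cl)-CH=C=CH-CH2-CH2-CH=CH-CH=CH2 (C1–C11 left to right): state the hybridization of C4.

sp

C4: 2 σ bonds, plus two π bonds; 2 regions of electron density → sp.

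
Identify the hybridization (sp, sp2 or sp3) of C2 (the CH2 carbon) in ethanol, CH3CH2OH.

C2 (the CH2 carbon) — 4 σ bonds. Steric number 4, so sp3.

sp3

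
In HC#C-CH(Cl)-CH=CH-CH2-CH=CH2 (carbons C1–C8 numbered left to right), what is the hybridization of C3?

C3: 4 σ bonds — 4 electron domains, sp3.

sp³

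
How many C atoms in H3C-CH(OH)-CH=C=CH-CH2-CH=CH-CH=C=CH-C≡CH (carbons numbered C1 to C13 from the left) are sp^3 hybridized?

C1: sp3 ✓
C2: sp3 ✓
C3: sp2
C4: sp
C5: sp2
C6: sp3 ✓
C7: sp2
C8: sp2
C9: sp2
C10: sp
C11: sp2
C12: sp
C13: sp
C1, C2, C6 → 3 sp3 carbons.

3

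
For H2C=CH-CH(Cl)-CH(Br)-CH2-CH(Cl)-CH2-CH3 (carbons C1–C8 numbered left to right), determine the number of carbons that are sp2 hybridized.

C1: sp2 ✓
C2: sp2 ✓
C3: sp3
C4: sp3
C5: sp3
C6: sp3
C7: sp3
C8: sp3
C1, C2 → 2 sp2 carbons.

2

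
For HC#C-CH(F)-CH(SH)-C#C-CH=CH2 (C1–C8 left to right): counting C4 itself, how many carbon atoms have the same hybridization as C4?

C4 is sp3 (only σ bonds).
C1: sp
C2: sp
C3: sp3 ✓
C4: sp3 ✓
C5: sp
C6: sp
C7: sp2
C8: sp2
2 carbons are sp3.

2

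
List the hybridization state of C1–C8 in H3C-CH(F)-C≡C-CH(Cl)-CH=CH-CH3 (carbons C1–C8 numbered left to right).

C1 sp3, C2 sp3, C3 sp, C4 sp, C5 sp3, C6 sp2, C7 sp2, C8 sp3

C1: 4 σ bonds — 4 electron domains, sp3.
C2: 4 σ bonds; 4 regions of electron density → sp3.
C3 (2 σ bonds, plus two π bonds) has steric number 2: sp.
C4 — 2 σ bonds, plus two π bonds. Steric number 2, so sp.
C5: 4 σ bonds — 4 electron domains, sp3.
C6: 3 σ bonds, plus one π bond — 3 electron domains, sp2.
C7: 3 σ bonds, plus one π bond; 3 regions of electron density → sp2.
C8: 4 σ bonds — 4 electron domains, sp3.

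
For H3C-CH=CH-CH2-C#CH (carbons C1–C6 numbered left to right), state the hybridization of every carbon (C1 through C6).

C1 carries 4 σ bonds, giving a steric number of 4, so it is sp3.
C2: 3 σ bonds, plus one π bond — 3 electron domains, sp2.
C3 carries 3 σ bonds, plus one π bond, giving a steric number of 3, so it is sp2.
C4: 4 σ bonds; 4 regions of electron density → sp3.
C5: 2 σ bonds, plus two π bonds; 2 regions of electron density → sp.
C6: 2 σ bonds, plus two π bonds — 2 electron domains, sp.

C1 sp3, C2 sp2, C3 sp2, C4 sp3, C5 sp, C6 sp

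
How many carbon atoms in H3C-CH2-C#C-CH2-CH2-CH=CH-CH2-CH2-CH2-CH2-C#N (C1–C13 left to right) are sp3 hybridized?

8

C1: sp3 ✓
C2: sp3 ✓
C3: sp
C4: sp
C5: sp3 ✓
C6: sp3 ✓
C7: sp2
C8: sp2
C9: sp3 ✓
C10: sp3 ✓
C11: sp3 ✓
C12: sp3 ✓
C13: sp
C1, C2, C5, C6, C9, C10, C11, C12 → 8 sp3 carbons.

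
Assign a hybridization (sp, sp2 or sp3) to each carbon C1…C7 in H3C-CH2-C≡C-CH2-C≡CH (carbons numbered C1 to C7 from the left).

C1 sp3, C2 sp3, C3 sp, C4 sp, C5 sp3, C6 sp, C7 sp

C1 is sp3: 4 σ bonds, 4 electron-density regions.
C2: 4 σ bonds; 4 regions of electron density → sp3.
C3 carries 2 σ bonds, plus two π bonds, giving a steric number of 2, so it is sp.
C4 carries 2 σ bonds, plus two π bonds, giving a steric number of 2, so it is sp.
C5: 4 σ bonds; 4 regions of electron density → sp3.
C6: 2 σ bonds, plus two π bonds; 2 regions of electron density → sp.
C7 carries 2 σ bonds, plus two π bonds, giving a steric number of 2, so it is sp.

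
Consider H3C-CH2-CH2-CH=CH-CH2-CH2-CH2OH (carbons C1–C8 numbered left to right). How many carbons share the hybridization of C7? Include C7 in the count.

6

C7 is sp3 (only σ bonds).
C1: sp3 ✓
C2: sp3 ✓
C3: sp3 ✓
C4: sp2
C5: sp2
C6: sp3 ✓
C7: sp3 ✓
C8: sp3 ✓
6 carbons are sp3.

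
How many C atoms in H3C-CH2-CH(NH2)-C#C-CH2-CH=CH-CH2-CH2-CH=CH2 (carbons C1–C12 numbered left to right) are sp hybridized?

2

C1: sp3
C2: sp3
C3: sp3
C4: sp ✓
C5: sp ✓
C6: sp3
C7: sp2
C8: sp2
C9: sp3
C10: sp3
C11: sp2
C12: sp2
C4, C5 → 2 sp carbons.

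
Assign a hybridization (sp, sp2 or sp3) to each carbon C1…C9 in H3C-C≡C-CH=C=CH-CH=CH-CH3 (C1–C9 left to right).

C1 — 4 σ bonds. Steric number 4, so sp3.
C2 carries 2 σ bonds, plus two π bonds, giving a steric number of 2, so it is sp.
C3 — 2 σ bonds, plus two π bonds. Steric number 2, so sp.
C4 carries 3 σ bonds, plus one π bond, giving a steric number of 3, so it is sp2.
C5 — 2 σ bonds, plus two π bonds. Steric number 2, so sp.
C6 — 3 σ bonds, plus one π bond. Steric number 3, so sp2.
C7 has 3 σ bonds, plus one π bond: steric number 3 → sp2.
C8: 3 σ bonds, plus one π bond; 3 regions of electron density → sp2.
C9 has 4 σ bonds: steric number 4 → sp3.

C1 sp3, C2 sp, C3 sp, C4 sp2, C5 sp, C6 sp2, C7 sp2, C8 sp2, C9 sp3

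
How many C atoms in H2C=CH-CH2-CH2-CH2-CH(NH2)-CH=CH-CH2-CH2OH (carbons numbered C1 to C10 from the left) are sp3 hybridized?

C1: sp2
C2: sp2
C3: sp3 ✓
C4: sp3 ✓
C5: sp3 ✓
C6: sp3 ✓
C7: sp2
C8: sp2
C9: sp3 ✓
C10: sp3 ✓
C3, C4, C5, C6, C9, C10 → 6 sp3 carbons.

6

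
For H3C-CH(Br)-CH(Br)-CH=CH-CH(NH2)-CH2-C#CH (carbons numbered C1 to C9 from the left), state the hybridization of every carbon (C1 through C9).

C1 (4 σ bonds) has steric number 4: sp3.
C2: 4 σ bonds; 4 regions of electron density → sp3.
C3: 4 σ bonds; 4 regions of electron density → sp3.
C4 has 3 σ bonds, plus one π bond: steric number 3 → sp2.
C5 (3 σ bonds, plus one π bond) has steric number 3: sp2.
C6 (4 σ bonds) has steric number 4: sp3.
C7 (4 σ bonds) has steric number 4: sp3.
C8 (2 σ bonds, plus two π bonds) has steric number 2: sp.
C9 — 2 σ bonds, plus two π bonds. Steric number 2, so sp.

C1 sp3, C2 sp3, C3 sp3, C4 sp2, C5 sp2, C6 sp3, C7 sp3, C8 sp, C9 sp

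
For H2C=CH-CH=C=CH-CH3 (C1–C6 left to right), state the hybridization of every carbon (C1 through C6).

C1 sp2, C2 sp2, C3 sp2, C4 sp, C5 sp2, C6 sp3

C1 has 3 σ bonds, plus one π bond: steric number 3 → sp2.
C2: 3 σ bonds, plus one π bond; 3 regions of electron density → sp2.
C3: 3 σ bonds, plus one π bond; 3 regions of electron density → sp2.
C4 is sp: 2 σ bonds, plus two π bonds, 2 electron-density regions.
C5: 3 σ bonds, plus one π bond; 3 regions of electron density → sp2.
C6 carries 4 σ bonds, giving a steric number of 4, so it is sp3.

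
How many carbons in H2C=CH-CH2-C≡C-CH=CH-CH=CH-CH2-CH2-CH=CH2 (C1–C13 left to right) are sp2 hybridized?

C1: sp2 ✓
C2: sp2 ✓
C3: sp3
C4: sp
C5: sp
C6: sp2 ✓
C7: sp2 ✓
C8: sp2 ✓
C9: sp2 ✓
C10: sp3
C11: sp3
C12: sp2 ✓
C13: sp2 ✓
C1, C2, C6, C7, C8, C9, C12, C13 → 8 sp2 carbons.

8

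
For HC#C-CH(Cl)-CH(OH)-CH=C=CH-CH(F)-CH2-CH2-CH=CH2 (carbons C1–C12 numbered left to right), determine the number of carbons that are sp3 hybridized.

5

C1: sp
C2: sp
C3: sp3 ✓
C4: sp3 ✓
C5: sp2
C6: sp
C7: sp2
C8: sp3 ✓
C9: sp3 ✓
C10: sp3 ✓
C11: sp2
C12: sp2
C3, C4, C8, C9, C10 → 5 sp3 carbons.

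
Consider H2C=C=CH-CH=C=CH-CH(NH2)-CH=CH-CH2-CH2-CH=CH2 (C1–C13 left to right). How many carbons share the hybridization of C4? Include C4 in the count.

8

C4 is sp2 (one π bond).
C1: sp2 ✓
C2: sp
C3: sp2 ✓
C4: sp2 ✓
C5: sp
C6: sp2 ✓
C7: sp3
C8: sp2 ✓
C9: sp2 ✓
C10: sp3
C11: sp3
C12: sp2 ✓
C13: sp2 ✓
8 carbons are sp2.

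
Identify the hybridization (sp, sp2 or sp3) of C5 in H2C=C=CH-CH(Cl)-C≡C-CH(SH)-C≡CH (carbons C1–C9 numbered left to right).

C5 has 2 σ bonds, plus two π bonds: steric number 2 → sp.

sp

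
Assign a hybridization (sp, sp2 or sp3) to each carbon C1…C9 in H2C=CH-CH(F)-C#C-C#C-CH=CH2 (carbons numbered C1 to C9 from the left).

C1 (3 σ bonds, plus one π bond) has steric number 3: sp2.
C2 has 3 σ bonds, plus one π bond: steric number 3 → sp2.
C3: 4 σ bonds — 4 electron domains, sp3.
C4 — 2 σ bonds, plus two π bonds. Steric number 2, so sp.
C5: 2 σ bonds, plus two π bonds — 2 electron domains, sp.
C6: 2 σ bonds, plus two π bonds; 2 regions of electron density → sp.
C7 carries 2 σ bonds, plus two π bonds, giving a steric number of 2, so it is sp.
C8 carries 3 σ bonds, plus one π bond, giving a steric number of 3, so it is sp2.
C9 — 3 σ bonds, plus one π bond. Steric number 3, so sp2.

C1 sp2, C2 sp2, C3 sp3, C4 sp, C5 sp, C6 sp, C7 sp, C8 sp2, C9 sp2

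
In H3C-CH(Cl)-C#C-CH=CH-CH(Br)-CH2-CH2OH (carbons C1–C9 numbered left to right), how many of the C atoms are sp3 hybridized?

5

C1: sp3 ✓
C2: sp3 ✓
C3: sp
C4: sp
C5: sp2
C6: sp2
C7: sp3 ✓
C8: sp3 ✓
C9: sp3 ✓
C1, C2, C7, C8, C9 → 5 sp3 carbons.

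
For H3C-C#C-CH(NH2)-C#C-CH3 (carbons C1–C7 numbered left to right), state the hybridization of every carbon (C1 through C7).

C1 — 4 σ bonds. Steric number 4, so sp3.
C2 carries 2 σ bonds, plus two π bonds, giving a steric number of 2, so it is sp.
C3: 2 σ bonds, plus two π bonds; 2 regions of electron density → sp.
C4 is sp3: 4 σ bonds, 4 electron-density regions.
C5 — 2 σ bonds, plus two π bonds. Steric number 2, so sp.
C6: 2 σ bonds, plus two π bonds — 2 electron domains, sp.
C7 carries 4 σ bonds, giving a steric number of 4, so it is sp3.

C1 sp3, C2 sp, C3 sp, C4 sp3, C5 sp, C6 sp, C7 sp3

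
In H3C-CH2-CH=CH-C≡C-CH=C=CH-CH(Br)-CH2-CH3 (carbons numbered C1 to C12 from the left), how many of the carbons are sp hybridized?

C1: sp3
C2: sp3
C3: sp2
C4: sp2
C5: sp ✓
C6: sp ✓
C7: sp2
C8: sp ✓
C9: sp2
C10: sp3
C11: sp3
C12: sp3
C5, C6, C8 → 3 sp carbons.

3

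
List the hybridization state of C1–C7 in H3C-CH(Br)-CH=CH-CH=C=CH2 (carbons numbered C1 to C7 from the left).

C1 sp3, C2 sp3, C3 sp2, C4 sp2, C5 sp2, C6 sp, C7 sp2

C1 (4 σ bonds) has steric number 4: sp3.
C2: 4 σ bonds — 4 electron domains, sp3.
C3 (3 σ bonds, plus one π bond) has steric number 3: sp2.
C4 carries 3 σ bonds, plus one π bond, giving a steric number of 3, so it is sp2.
C5 carries 3 σ bonds, plus one π bond, giving a steric number of 3, so it is sp2.
C6 has 2 σ bonds, plus two π bonds: steric number 2 → sp.
C7 (3 σ bonds, plus one π bond) has steric number 3: sp2.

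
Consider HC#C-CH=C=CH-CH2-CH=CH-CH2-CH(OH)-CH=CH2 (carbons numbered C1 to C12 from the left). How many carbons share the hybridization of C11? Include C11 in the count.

C11 is sp2 (one π bond).
C1: sp
C2: sp
C3: sp2 ✓
C4: sp
C5: sp2 ✓
C6: sp3
C7: sp2 ✓
C8: sp2 ✓
C9: sp3
C10: sp3
C11: sp2 ✓
C12: sp2 ✓
6 carbons are sp2.

6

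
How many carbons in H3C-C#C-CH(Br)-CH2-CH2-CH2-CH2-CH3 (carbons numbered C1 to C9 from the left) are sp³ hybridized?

7

C1: sp3 ✓
C2: sp
C3: sp
C4: sp3 ✓
C5: sp3 ✓
C6: sp3 ✓
C7: sp3 ✓
C8: sp3 ✓
C9: sp3 ✓
C1, C4, C5, C6, C7, C8, C9 → 7 sp3 carbons.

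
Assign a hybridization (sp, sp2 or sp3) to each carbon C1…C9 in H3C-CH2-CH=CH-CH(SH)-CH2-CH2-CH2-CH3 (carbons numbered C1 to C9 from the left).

C1 sp3, C2 sp3, C3 sp2, C4 sp2, C5 sp3, C6 sp3, C7 sp3, C8 sp3, C9 sp3

C1 has 4 σ bonds: steric number 4 → sp3.
C2 — 4 σ bonds. Steric number 4, so sp3.
C3 — 3 σ bonds, plus one π bond. Steric number 3, so sp2.
C4 has 3 σ bonds, plus one π bond: steric number 3 → sp2.
C5: 4 σ bonds — 4 electron domains, sp3.
C6 — 4 σ bonds. Steric number 4, so sp3.
C7: 4 σ bonds — 4 electron domains, sp3.
C8 is sp3: 4 σ bonds, 4 electron-density regions.
C9 has 4 σ bonds: steric number 4 → sp3.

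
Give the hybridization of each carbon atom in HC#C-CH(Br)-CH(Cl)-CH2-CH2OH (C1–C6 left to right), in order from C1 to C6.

C1 carries 2 σ bonds, plus two π bonds, giving a steric number of 2, so it is sp.
C2 — 2 σ bonds, plus two π bonds. Steric number 2, so sp.
C3 has 4 σ bonds: steric number 4 → sp3.
C4: 4 σ bonds; 4 regions of electron density → sp3.
C5 — 4 σ bonds. Steric number 4, so sp3.
C6: 4 σ bonds — 4 electron domains, sp3.

C1 sp, C2 sp, C3 sp3, C4 sp3, C5 sp3, C6 sp3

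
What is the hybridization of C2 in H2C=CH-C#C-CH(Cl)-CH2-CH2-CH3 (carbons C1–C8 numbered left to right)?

C2: 3 σ bonds, plus one π bond; 3 regions of electron density → sp2.

sp2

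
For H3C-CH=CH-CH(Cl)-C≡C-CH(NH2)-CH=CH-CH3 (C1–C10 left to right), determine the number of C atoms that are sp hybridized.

2

C1: sp3
C2: sp2
C3: sp2
C4: sp3
C5: sp ✓
C6: sp ✓
C7: sp3
C8: sp2
C9: sp2
C10: sp3
C5, C6 → 2 sp carbons.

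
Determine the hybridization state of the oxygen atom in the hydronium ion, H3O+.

sp3

Three σ bonds + one lone pair = steric number 4 → sp3.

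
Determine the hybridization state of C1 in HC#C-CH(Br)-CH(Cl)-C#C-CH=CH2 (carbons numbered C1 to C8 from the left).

sp

C1: 2 σ bonds, plus two π bonds; 2 regions of electron density → sp.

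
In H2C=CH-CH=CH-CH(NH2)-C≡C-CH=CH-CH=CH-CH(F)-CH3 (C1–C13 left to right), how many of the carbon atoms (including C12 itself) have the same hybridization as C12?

3

C12 is sp3 (only σ bonds).
C1: sp2
C2: sp2
C3: sp2
C4: sp2
C5: sp3 ✓
C6: sp
C7: sp
C8: sp2
C9: sp2
C10: sp2
C11: sp2
C12: sp3 ✓
C13: sp3 ✓
3 carbons are sp3.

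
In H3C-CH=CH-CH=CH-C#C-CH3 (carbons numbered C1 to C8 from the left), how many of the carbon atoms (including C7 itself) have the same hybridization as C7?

2

C7 is sp (two π bonds).
C1: sp3
C2: sp2
C3: sp2
C4: sp2
C5: sp2
C6: sp ✓
C7: sp ✓
C8: sp3
2 carbons are sp.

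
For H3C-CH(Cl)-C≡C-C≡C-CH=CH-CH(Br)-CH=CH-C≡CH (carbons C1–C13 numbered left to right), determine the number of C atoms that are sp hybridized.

6

C1: sp3
C2: sp3
C3: sp ✓
C4: sp ✓
C5: sp ✓
C6: sp ✓
C7: sp2
C8: sp2
C9: sp3
C10: sp2
C11: sp2
C12: sp ✓
C13: sp ✓
C3, C4, C5, C6, C12, C13 → 6 sp carbons.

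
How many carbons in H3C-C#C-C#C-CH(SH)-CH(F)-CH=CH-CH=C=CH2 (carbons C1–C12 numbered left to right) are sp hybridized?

C1: sp3
C2: sp ✓
C3: sp ✓
C4: sp ✓
C5: sp ✓
C6: sp3
C7: sp3
C8: sp2
C9: sp2
C10: sp2
C11: sp ✓
C12: sp2
C2, C3, C4, C5, C11 → 5 sp carbons.

5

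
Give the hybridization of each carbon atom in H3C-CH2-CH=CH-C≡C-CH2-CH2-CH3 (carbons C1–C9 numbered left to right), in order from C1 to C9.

C1 carries 4 σ bonds, giving a steric number of 4, so it is sp3.
C2 (4 σ bonds) has steric number 4: sp3.
C3 is sp2: 3 σ bonds, plus one π bond, 3 electron-density regions.
C4 (3 σ bonds, plus one π bond) has steric number 3: sp2.
C5 — 2 σ bonds, plus two π bonds. Steric number 2, so sp.
C6 has 2 σ bonds, plus two π bonds: steric number 2 → sp.
C7: 4 σ bonds; 4 regions of electron density → sp3.
C8: 4 σ bonds; 4 regions of electron density → sp3.
C9 — 4 σ bonds. Steric number 4, so sp3.

C1 sp3, C2 sp3, C3 sp2, C4 sp2, C5 sp, C6 sp, C7 sp3, C8 sp3, C9 sp3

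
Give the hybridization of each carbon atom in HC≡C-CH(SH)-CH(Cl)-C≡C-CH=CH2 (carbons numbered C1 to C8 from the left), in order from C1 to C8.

C1 — 2 σ bonds, plus two π bonds. Steric number 2, so sp.
C2: 2 σ bonds, plus two π bonds — 2 electron domains, sp.
C3: 4 σ bonds — 4 electron domains, sp3.
C4 has 4 σ bonds: steric number 4 → sp3.
C5 has 2 σ bonds, plus two π bonds: steric number 2 → sp.
C6 carries 2 σ bonds, plus two π bonds, giving a steric number of 2, so it is sp.
C7 — 3 σ bonds, plus one π bond. Steric number 3, so sp2.
C8 — 3 σ bonds, plus one π bond. Steric number 3, so sp2.

C1 sp, C2 sp, C3 sp3, C4 sp3, C5 sp, C6 sp, C7 sp2, C8 sp2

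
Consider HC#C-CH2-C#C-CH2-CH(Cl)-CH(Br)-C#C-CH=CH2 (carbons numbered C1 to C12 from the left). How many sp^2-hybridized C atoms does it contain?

2

C1: sp
C2: sp
C3: sp3
C4: sp
C5: sp
C6: sp3
C7: sp3
C8: sp3
C9: sp
C10: sp
C11: sp2 ✓
C12: sp2 ✓
C11, C12 → 2 sp2 carbons.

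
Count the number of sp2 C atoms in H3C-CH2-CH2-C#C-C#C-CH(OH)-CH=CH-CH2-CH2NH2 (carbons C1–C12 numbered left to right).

C1: sp3
C2: sp3
C3: sp3
C4: sp
C5: sp
C6: sp
C7: sp
C8: sp3
C9: sp2 ✓
C10: sp2 ✓
C11: sp3
C12: sp3
C9, C10 → 2 sp2 carbons.

2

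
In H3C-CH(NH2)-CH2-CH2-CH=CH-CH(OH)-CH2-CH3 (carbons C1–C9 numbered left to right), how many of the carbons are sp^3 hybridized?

C1: sp3 ✓
C2: sp3 ✓
C3: sp3 ✓
C4: sp3 ✓
C5: sp2
C6: sp2
C7: sp3 ✓
C8: sp3 ✓
C9: sp3 ✓
C1, C2, C3, C4, C7, C8, C9 → 7 sp3 carbons.

7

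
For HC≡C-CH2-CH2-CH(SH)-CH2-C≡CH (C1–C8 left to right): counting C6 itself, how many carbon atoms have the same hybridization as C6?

C6 is sp3 (only σ bonds).
C1: sp
C2: sp
C3: sp3 ✓
C4: sp3 ✓
C5: sp3 ✓
C6: sp3 ✓
C7: sp
C8: sp
4 carbons are sp3.

4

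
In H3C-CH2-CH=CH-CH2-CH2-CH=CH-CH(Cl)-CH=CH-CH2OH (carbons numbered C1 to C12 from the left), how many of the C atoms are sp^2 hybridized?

6

C1: sp3
C2: sp3
C3: sp2 ✓
C4: sp2 ✓
C5: sp3
C6: sp3
C7: sp2 ✓
C8: sp2 ✓
C9: sp3
C10: sp2 ✓
C11: sp2 ✓
C12: sp3
C3, C4, C7, C8, C10, C11 → 6 sp2 carbons.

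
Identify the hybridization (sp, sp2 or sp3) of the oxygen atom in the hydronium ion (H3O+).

Three σ bonds + one lone pair = steric number 4 → sp3.

sp3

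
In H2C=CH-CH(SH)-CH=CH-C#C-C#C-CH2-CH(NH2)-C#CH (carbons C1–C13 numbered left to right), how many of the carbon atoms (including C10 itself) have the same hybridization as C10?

C10 is sp3 (only σ bonds).
C1: sp2
C2: sp2
C3: sp3 ✓
C4: sp2
C5: sp2
C6: sp
C7: sp
C8: sp
C9: sp
C10: sp3 ✓
C11: sp3 ✓
C12: sp
C13: sp
3 carbons are sp3.

3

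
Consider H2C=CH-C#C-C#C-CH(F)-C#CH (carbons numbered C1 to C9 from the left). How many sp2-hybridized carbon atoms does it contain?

C1: sp2 ✓
C2: sp2 ✓
C3: sp
C4: sp
C5: sp
C6: sp
C7: sp3
C8: sp
C9: sp
C1, C2 → 2 sp2 carbons.

2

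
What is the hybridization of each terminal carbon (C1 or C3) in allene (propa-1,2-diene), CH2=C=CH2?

sp2

Each terminal carbon (C1 or C3) — 3 σ bonds, plus one π bond. Steric number 3, so sp2.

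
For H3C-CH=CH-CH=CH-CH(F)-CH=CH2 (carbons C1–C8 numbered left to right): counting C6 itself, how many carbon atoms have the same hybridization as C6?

C6 is sp3 (only σ bonds).
C1: sp3 ✓
C2: sp2
C3: sp2
C4: sp2
C5: sp2
C6: sp3 ✓
C7: sp2
C8: sp2
2 carbons are sp3.

2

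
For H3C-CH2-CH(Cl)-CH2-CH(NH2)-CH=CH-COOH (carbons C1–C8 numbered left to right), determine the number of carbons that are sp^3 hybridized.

5

C1: sp3 ✓
C2: sp3 ✓
C3: sp3 ✓
C4: sp3 ✓
C5: sp3 ✓
C6: sp2
C7: sp2
C8: sp2
C1, C2, C3, C4, C5 → 5 sp3 carbons.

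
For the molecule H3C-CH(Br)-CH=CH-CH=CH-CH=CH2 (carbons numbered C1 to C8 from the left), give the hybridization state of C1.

sp3

C1: 4 σ bonds; 4 regions of electron density → sp3.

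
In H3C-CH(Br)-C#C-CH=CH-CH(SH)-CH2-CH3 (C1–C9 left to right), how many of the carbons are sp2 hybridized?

C1: sp3
C2: sp3
C3: sp
C4: sp
C5: sp2 ✓
C6: sp2 ✓
C7: sp3
C8: sp3
C9: sp3
C5, C6 → 2 sp2 carbons.

2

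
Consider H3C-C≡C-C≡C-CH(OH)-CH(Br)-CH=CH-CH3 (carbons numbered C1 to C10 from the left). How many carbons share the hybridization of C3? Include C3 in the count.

C3 is sp (two π bonds).
C1: sp3
C2: sp ✓
C3: sp ✓
C4: sp ✓
C5: sp ✓
C6: sp3
C7: sp3
C8: sp2
C9: sp2
C10: sp3
4 carbons are sp.

4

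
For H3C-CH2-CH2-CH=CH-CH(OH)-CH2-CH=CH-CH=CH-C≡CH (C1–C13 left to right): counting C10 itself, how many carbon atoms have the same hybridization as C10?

6

C10 is sp2 (one π bond).
C1: sp3
C2: sp3
C3: sp3
C4: sp2 ✓
C5: sp2 ✓
C6: sp3
C7: sp3
C8: sp2 ✓
C9: sp2 ✓
C10: sp2 ✓
C11: sp2 ✓
C12: sp
C13: sp
6 carbons are sp2.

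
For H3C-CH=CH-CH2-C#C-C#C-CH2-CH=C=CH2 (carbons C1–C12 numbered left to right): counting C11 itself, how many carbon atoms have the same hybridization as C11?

C11 is sp (two π bonds).
C1: sp3
C2: sp2
C3: sp2
C4: sp3
C5: sp ✓
C6: sp ✓
C7: sp ✓
C8: sp ✓
C9: sp3
C10: sp2
C11: sp ✓
C12: sp2
5 carbons are sp.

5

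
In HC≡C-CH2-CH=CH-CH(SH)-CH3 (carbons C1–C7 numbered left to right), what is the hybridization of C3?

sp3

C3 has 4 σ bonds: steric number 4 → sp3.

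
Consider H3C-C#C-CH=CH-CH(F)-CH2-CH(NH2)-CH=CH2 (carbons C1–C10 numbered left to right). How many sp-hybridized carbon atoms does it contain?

2

C1: sp3
C2: sp ✓
C3: sp ✓
C4: sp2
C5: sp2
C6: sp3
C7: sp3
C8: sp3
C9: sp2
C10: sp2
C2, C3 → 2 sp carbons.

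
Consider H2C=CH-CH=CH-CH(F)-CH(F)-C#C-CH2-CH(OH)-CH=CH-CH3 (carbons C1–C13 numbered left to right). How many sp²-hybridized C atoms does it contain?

C1: sp2 ✓
C2: sp2 ✓
C3: sp2 ✓
C4: sp2 ✓
C5: sp3
C6: sp3
C7: sp
C8: sp
C9: sp3
C10: sp3
C11: sp2 ✓
C12: sp2 ✓
C13: sp3
C1, C2, C3, C4, C11, C12 → 6 sp2 carbons.

6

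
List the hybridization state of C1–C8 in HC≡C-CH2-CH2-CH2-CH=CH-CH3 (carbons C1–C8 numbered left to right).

C1 has 2 σ bonds, plus two π bonds: steric number 2 → sp.
C2: 2 σ bonds, plus two π bonds — 2 electron domains, sp.
C3 is sp3: 4 σ bonds, 4 electron-density regions.
C4 — 4 σ bonds. Steric number 4, so sp3.
C5 (4 σ bonds) has steric number 4: sp3.
C6 is sp2: 3 σ bonds, plus one π bond, 3 electron-density regions.
C7 (3 σ bonds, plus one π bond) has steric number 3: sp2.
C8 is sp3: 4 σ bonds, 4 electron-density regions.

C1 sp, C2 sp, C3 sp3, C4 sp3, C5 sp3, C6 sp2, C7 sp2, C8 sp3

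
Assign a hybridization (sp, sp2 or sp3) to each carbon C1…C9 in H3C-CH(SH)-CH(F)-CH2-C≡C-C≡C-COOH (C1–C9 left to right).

C1 sp3, C2 sp3, C3 sp3, C4 sp3, C5 sp, C6 sp, C7 sp, C8 sp, C9 sp2

C1 has 4 σ bonds: steric number 4 → sp3.
C2 — 4 σ bonds. Steric number 4, so sp3.
C3 has 4 σ bonds: steric number 4 → sp3.
C4: 4 σ bonds; 4 regions of electron density → sp3.
C5 (2 σ bonds, plus two π bonds) has steric number 2: sp.
C6 carries 2 σ bonds, plus two π bonds, giving a steric number of 2, so it is sp.
C7 (2 σ bonds, plus two π bonds) has steric number 2: sp.
C8: 2 σ bonds, plus two π bonds — 2 electron domains, sp.
C9 (3 σ bonds, plus one π bond) has steric number 3: sp2.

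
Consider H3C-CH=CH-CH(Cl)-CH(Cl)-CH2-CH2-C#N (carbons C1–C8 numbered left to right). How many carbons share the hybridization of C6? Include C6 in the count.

C6 is sp3 (only σ bonds).
C1: sp3 ✓
C2: sp2
C3: sp2
C4: sp3 ✓
C5: sp3 ✓
C6: sp3 ✓
C7: sp3 ✓
C8: sp
5 carbons are sp3.

5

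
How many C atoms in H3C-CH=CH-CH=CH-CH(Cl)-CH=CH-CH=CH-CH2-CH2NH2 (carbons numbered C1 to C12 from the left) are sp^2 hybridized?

C1: sp3
C2: sp2 ✓
C3: sp2 ✓
C4: sp2 ✓
C5: sp2 ✓
C6: sp3
C7: sp2 ✓
C8: sp2 ✓
C9: sp2 ✓
C10: sp2 ✓
C11: sp3
C12: sp3
C2, C3, C4, C5, C7, C8, C9, C10 → 8 sp2 carbons.

8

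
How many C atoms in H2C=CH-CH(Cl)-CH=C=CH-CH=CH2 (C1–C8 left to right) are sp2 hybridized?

6

C1: sp2 ✓
C2: sp2 ✓
C3: sp3
C4: sp2 ✓
C5: sp
C6: sp2 ✓
C7: sp2 ✓
C8: sp2 ✓
C1, C2, C4, C6, C7, C8 → 6 sp2 carbons.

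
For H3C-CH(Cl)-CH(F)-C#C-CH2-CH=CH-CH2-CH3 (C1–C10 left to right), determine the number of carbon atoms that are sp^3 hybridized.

C1: sp3 ✓
C2: sp3 ✓
C3: sp3 ✓
C4: sp
C5: sp
C6: sp3 ✓
C7: sp2
C8: sp2
C9: sp3 ✓
C10: sp3 ✓
C1, C2, C3, C6, C9, C10 → 6 sp3 carbons.

6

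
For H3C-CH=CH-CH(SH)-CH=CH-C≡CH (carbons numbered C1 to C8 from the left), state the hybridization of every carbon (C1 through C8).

C1 sp3, C2 sp2, C3 sp2, C4 sp3, C5 sp2, C6 sp2, C7 sp, C8 sp

C1 — 4 σ bonds. Steric number 4, so sp3.
C2 carries 3 σ bonds, plus one π bond, giving a steric number of 3, so it is sp2.
C3: 3 σ bonds, plus one π bond; 3 regions of electron density → sp2.
C4 has 4 σ bonds: steric number 4 → sp3.
C5: 3 σ bonds, plus one π bond; 3 regions of electron density → sp2.
C6: 3 σ bonds, plus one π bond; 3 regions of electron density → sp2.
C7: 2 σ bonds, plus two π bonds; 2 regions of electron density → sp.
C8: 2 σ bonds, plus two π bonds; 2 regions of electron density → sp.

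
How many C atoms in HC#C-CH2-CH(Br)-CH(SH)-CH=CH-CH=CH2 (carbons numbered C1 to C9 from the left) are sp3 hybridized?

C1: sp
C2: sp
C3: sp3 ✓
C4: sp3 ✓
C5: sp3 ✓
C6: sp2
C7: sp2
C8: sp2
C9: sp2
C3, C4, C5 → 3 sp3 carbons.

3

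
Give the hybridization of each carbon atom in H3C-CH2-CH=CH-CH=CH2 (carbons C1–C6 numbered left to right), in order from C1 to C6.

C1 is sp3: 4 σ bonds, 4 electron-density regions.
C2 is sp3: 4 σ bonds, 4 electron-density regions.
C3 — 3 σ bonds, plus one π bond. Steric number 3, so sp2.
C4 (3 σ bonds, plus one π bond) has steric number 3: sp2.
C5 is sp2: 3 σ bonds, plus one π bond, 3 electron-density regions.
C6 — 3 σ bonds, plus one π bond. Steric number 3, so sp2.

C1 sp3, C2 sp3, C3 sp2, C4 sp2, C5 sp2, C6 sp2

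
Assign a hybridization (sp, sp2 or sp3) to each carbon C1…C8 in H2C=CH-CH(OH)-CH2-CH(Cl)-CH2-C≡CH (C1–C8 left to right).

C1 sp2, C2 sp2, C3 sp3, C4 sp3, C5 sp3, C6 sp3, C7 sp, C8 sp

C1 — 3 σ bonds, plus one π bond. Steric number 3, so sp2.
C2: 3 σ bonds, plus one π bond — 3 electron domains, sp2.
C3 (4 σ bonds) has steric number 4: sp3.
C4: 4 σ bonds — 4 electron domains, sp3.
C5 is sp3: 4 σ bonds, 4 electron-density regions.
C6: 4 σ bonds; 4 regions of electron density → sp3.
C7 carries 2 σ bonds, plus two π bonds, giving a steric number of 2, so it is sp.
C8: 2 σ bonds, plus two π bonds; 2 regions of electron density → sp.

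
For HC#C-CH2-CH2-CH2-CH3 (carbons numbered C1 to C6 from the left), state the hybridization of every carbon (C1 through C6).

C1 sp, C2 sp, C3 sp3, C4 sp3, C5 sp3, C6 sp3

C1 carries 2 σ bonds, plus two π bonds, giving a steric number of 2, so it is sp.
C2 has 2 σ bonds, plus two π bonds: steric number 2 → sp.
C3 has 4 σ bonds: steric number 4 → sp3.
C4 — 4 σ bonds. Steric number 4, so sp3.
C5 has 4 σ bonds: steric number 4 → sp3.
C6 carries 4 σ bonds, giving a steric number of 4, so it is sp3.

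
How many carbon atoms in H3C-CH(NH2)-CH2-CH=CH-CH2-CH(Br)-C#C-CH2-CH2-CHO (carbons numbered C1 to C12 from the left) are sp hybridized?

C1: sp3
C2: sp3
C3: sp3
C4: sp2
C5: sp2
C6: sp3
C7: sp3
C8: sp ✓
C9: sp ✓
C10: sp3
C11: sp3
C12: sp2
C8, C9 → 2 sp carbons.

2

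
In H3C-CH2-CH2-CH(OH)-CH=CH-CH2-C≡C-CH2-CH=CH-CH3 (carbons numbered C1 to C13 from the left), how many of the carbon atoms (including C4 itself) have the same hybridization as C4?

C4 is sp3 (only σ bonds).
C1: sp3 ✓
C2: sp3 ✓
C3: sp3 ✓
C4: sp3 ✓
C5: sp2
C6: sp2
C7: sp3 ✓
C8: sp
C9: sp
C10: sp3 ✓
C11: sp2
C12: sp2
C13: sp3 ✓
7 carbons are sp3.

7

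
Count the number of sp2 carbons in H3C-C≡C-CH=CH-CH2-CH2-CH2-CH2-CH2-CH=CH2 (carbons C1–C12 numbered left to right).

4

C1: sp3
C2: sp
C3: sp
C4: sp2 ✓
C5: sp2 ✓
C6: sp3
C7: sp3
C8: sp3
C9: sp3
C10: sp3
C11: sp2 ✓
C12: sp2 ✓
C4, C5, C11, C12 → 4 sp2 carbons.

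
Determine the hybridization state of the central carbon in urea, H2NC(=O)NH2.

sp^2

The central carbon: 3 σ bonds, plus one π bond; 3 regions of electron density → sp2.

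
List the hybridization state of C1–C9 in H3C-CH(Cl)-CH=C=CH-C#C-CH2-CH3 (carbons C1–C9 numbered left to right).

C1 sp3, C2 sp3, C3 sp2, C4 sp, C5 sp2, C6 sp, C7 sp, C8 sp3, C9 sp3

C1 — 4 σ bonds. Steric number 4, so sp3.
C2: 4 σ bonds — 4 electron domains, sp3.
C3 (3 σ bonds, plus one π bond) has steric number 3: sp2.
C4 — 2 σ bonds, plus two π bonds. Steric number 2, so sp.
C5 is sp2: 3 σ bonds, plus one π bond, 3 electron-density regions.
C6 has 2 σ bonds, plus two π bonds: steric number 2 → sp.
C7 is sp: 2 σ bonds, plus two π bonds, 2 electron-density regions.
C8 carries 4 σ bonds, giving a steric number of 4, so it is sp3.
C9 has 4 σ bonds: steric number 4 → sp3.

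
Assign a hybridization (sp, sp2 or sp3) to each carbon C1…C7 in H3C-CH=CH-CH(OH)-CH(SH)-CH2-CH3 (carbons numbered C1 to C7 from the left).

C1 carries 4 σ bonds, giving a steric number of 4, so it is sp3.
C2 (3 σ bonds, plus one π bond) has steric number 3: sp2.
C3 is sp2: 3 σ bonds, plus one π bond, 3 electron-density regions.
C4: 4 σ bonds — 4 electron domains, sp3.
C5 (4 σ bonds) has steric number 4: sp3.
C6 has 4 σ bonds: steric number 4 → sp3.
C7: 4 σ bonds — 4 electron domains, sp3.

C1 sp3, C2 sp2, C3 sp2, C4 sp3, C5 sp3, C6 sp3, C7 sp3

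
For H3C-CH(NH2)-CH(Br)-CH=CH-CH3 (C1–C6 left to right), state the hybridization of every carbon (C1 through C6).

C1 sp3, C2 sp3, C3 sp3, C4 sp2, C5 sp2, C6 sp3

C1 (4 σ bonds) has steric number 4: sp3.
C2 is sp3: 4 σ bonds, 4 electron-density regions.
C3 carries 4 σ bonds, giving a steric number of 4, so it is sp3.
C4 carries 3 σ bonds, plus one π bond, giving a steric number of 3, so it is sp2.
C5 is sp2: 3 σ bonds, plus one π bond, 3 electron-density regions.
C6 carries 4 σ bonds, giving a steric number of 4, so it is sp3.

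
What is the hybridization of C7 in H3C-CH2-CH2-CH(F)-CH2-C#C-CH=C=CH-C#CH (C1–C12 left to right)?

C7 is sp: 2 σ bonds, plus two π bonds, 2 electron-density regions.

sp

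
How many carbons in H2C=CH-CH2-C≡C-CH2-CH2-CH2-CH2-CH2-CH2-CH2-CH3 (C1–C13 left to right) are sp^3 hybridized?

9

C1: sp2
C2: sp2
C3: sp3 ✓
C4: sp
C5: sp
C6: sp3 ✓
C7: sp3 ✓
C8: sp3 ✓
C9: sp3 ✓
C10: sp3 ✓
C11: sp3 ✓
C12: sp3 ✓
C13: sp3 ✓
C3, C6, C7, C8, C9, C10, C11, C12, C13 → 9 sp3 carbons.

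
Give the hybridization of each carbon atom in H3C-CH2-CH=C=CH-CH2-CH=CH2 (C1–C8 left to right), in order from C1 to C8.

C1 sp3, C2 sp3, C3 sp2, C4 sp, C5 sp2, C6 sp3, C7 sp2, C8 sp2

C1 — 4 σ bonds. Steric number 4, so sp3.
C2 carries 4 σ bonds, giving a steric number of 4, so it is sp3.
C3 carries 3 σ bonds, plus one π bond, giving a steric number of 3, so it is sp2.
C4: 2 σ bonds, plus two π bonds; 2 regions of electron density → sp.
C5 (3 σ bonds, plus one π bond) has steric number 3: sp2.
C6 carries 4 σ bonds, giving a steric number of 4, so it is sp3.
C7 carries 3 σ bonds, plus one π bond, giving a steric number of 3, so it is sp2.
C8 (3 σ bonds, plus one π bond) has steric number 3: sp2.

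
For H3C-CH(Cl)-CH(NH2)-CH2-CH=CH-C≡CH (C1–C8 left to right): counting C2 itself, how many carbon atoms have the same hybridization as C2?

C2 is sp3 (only σ bonds).
C1: sp3 ✓
C2: sp3 ✓
C3: sp3 ✓
C4: sp3 ✓
C5: sp2
C6: sp2
C7: sp
C8: sp
4 carbons are sp3.

4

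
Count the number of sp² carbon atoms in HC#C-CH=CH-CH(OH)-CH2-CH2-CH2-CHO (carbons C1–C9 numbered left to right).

C1: sp
C2: sp
C3: sp2 ✓
C4: sp2 ✓
C5: sp3
C6: sp3
C7: sp3
C8: sp3
C9: sp2 ✓
C3, C4, C9 → 3 sp2 carbons.

3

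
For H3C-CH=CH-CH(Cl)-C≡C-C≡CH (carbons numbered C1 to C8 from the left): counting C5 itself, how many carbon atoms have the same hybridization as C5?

4

C5 is sp (two π bonds).
C1: sp3
C2: sp2
C3: sp2
C4: sp3
C5: sp ✓
C6: sp ✓
C7: sp ✓
C8: sp ✓
4 carbons are sp.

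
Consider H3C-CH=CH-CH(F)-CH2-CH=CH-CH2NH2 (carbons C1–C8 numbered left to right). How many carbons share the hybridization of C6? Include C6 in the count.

C6 is sp2 (one π bond).
C1: sp3
C2: sp2 ✓
C3: sp2 ✓
C4: sp3
C5: sp3
C6: sp2 ✓
C7: sp2 ✓
C8: sp3
4 carbons are sp2.

4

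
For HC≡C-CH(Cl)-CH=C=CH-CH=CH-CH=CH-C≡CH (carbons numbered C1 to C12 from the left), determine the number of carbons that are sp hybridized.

5

C1: sp ✓
C2: sp ✓
C3: sp3
C4: sp2
C5: sp ✓
C6: sp2
C7: sp2
C8: sp2
C9: sp2
C10: sp2
C11: sp ✓
C12: sp ✓
C1, C2, C5, C11, C12 → 5 sp carbons.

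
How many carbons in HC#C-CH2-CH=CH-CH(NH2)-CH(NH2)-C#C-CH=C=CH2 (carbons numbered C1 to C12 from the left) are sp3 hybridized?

3

C1: sp
C2: sp
C3: sp3 ✓
C4: sp2
C5: sp2
C6: sp3 ✓
C7: sp3 ✓
C8: sp
C9: sp
C10: sp2
C11: sp
C12: sp2
C3, C6, C7 → 3 sp3 carbons.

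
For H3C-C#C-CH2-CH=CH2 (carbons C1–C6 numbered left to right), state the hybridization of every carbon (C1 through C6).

C1 sp3, C2 sp, C3 sp, C4 sp3, C5 sp2, C6 sp2

C1: 4 σ bonds — 4 electron domains, sp3.
C2: 2 σ bonds, plus two π bonds — 2 electron domains, sp.
C3 — 2 σ bonds, plus two π bonds. Steric number 2, so sp.
C4 carries 4 σ bonds, giving a steric number of 4, so it is sp3.
C5: 3 σ bonds, plus one π bond; 3 regions of electron density → sp2.
C6 (3 σ bonds, plus one π bond) has steric number 3: sp2.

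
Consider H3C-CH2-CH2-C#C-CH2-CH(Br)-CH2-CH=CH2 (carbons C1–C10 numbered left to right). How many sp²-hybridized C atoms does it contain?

C1: sp3
C2: sp3
C3: sp3
C4: sp
C5: sp
C6: sp3
C7: sp3
C8: sp3
C9: sp2 ✓
C10: sp2 ✓
C9, C10 → 2 sp2 carbons.

2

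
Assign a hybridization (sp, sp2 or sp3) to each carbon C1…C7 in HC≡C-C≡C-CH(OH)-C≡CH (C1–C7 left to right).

C1: 2 σ bonds, plus two π bonds; 2 regions of electron density → sp.
C2 — 2 σ bonds, plus two π bonds. Steric number 2, so sp.
C3 — 2 σ bonds, plus two π bonds. Steric number 2, so sp.
C4 has 2 σ bonds, plus two π bonds: steric number 2 → sp.
C5 is sp3: 4 σ bonds, 4 electron-density regions.
C6 is sp: 2 σ bonds, plus two π bonds, 2 electron-density regions.
C7: 2 σ bonds, plus two π bonds — 2 electron domains, sp.

C1 sp, C2 sp, C3 sp, C4 sp, C5 sp3, C6 sp, C7 sp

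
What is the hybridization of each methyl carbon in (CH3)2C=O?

Each methyl carbon has 4 σ bonds: steric number 4 → sp3.

sp3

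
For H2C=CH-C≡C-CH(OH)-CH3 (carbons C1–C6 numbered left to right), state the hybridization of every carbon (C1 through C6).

C1 sp2, C2 sp2, C3 sp, C4 sp, C5 sp3, C6 sp3

C1 — 3 σ bonds, plus one π bond. Steric number 3, so sp2.
C2 (3 σ bonds, plus one π bond) has steric number 3: sp2.
C3: 2 σ bonds, plus two π bonds — 2 electron domains, sp.
C4: 2 σ bonds, plus two π bonds — 2 electron domains, sp.
C5 is sp3: 4 σ bonds, 4 electron-density regions.
C6 is sp3: 4 σ bonds, 4 electron-density regions.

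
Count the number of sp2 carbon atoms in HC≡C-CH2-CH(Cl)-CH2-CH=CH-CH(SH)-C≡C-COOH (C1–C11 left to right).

3

C1: sp
C2: sp
C3: sp3
C4: sp3
C5: sp3
C6: sp2 ✓
C7: sp2 ✓
C8: sp3
C9: sp
C10: sp
C11: sp2 ✓
C6, C7, C11 → 3 sp2 carbons.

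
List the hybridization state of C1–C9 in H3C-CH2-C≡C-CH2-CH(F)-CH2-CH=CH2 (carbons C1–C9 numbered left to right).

C1 has 4 σ bonds: steric number 4 → sp3.
C2 carries 4 σ bonds, giving a steric number of 4, so it is sp3.
C3 has 2 σ bonds, plus two π bonds: steric number 2 → sp.
C4 carries 2 σ bonds, plus two π bonds, giving a steric number of 2, so it is sp.
C5 carries 4 σ bonds, giving a steric number of 4, so it is sp3.
C6: 4 σ bonds — 4 electron domains, sp3.
C7: 4 σ bonds — 4 electron domains, sp3.
C8 has 3 σ bonds, plus one π bond: steric number 3 → sp2.
C9: 3 σ bonds, plus one π bond — 3 electron domains, sp2.

C1 sp3, C2 sp3, C3 sp, C4 sp, C5 sp3, C6 sp3, C7 sp3, C8 sp2, C9 sp2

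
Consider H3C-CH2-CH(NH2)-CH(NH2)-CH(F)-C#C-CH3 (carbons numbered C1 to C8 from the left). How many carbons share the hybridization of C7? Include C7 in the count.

2

C7 is sp (two π bonds).
C1: sp3
C2: sp3
C3: sp3
C4: sp3
C5: sp3
C6: sp ✓
C7: sp ✓
C8: sp3
2 carbons are sp.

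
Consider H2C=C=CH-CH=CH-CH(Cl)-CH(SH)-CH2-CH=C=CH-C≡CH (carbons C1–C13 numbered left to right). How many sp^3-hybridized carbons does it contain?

C1: sp2
C2: sp
C3: sp2
C4: sp2
C5: sp2
C6: sp3 ✓
C7: sp3 ✓
C8: sp3 ✓
C9: sp2
C10: sp
C11: sp2
C12: sp
C13: sp
C6, C7, C8 → 3 sp3 carbons.

3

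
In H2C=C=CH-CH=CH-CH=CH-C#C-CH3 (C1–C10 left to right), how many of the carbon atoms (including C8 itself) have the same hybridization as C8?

3

C8 is sp (two π bonds).
C1: sp2
C2: sp ✓
C3: sp2
C4: sp2
C5: sp2
C6: sp2
C7: sp2
C8: sp ✓
C9: sp ✓
C10: sp3
3 carbons are sp.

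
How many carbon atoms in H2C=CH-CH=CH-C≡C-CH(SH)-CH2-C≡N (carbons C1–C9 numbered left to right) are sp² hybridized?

C1: sp2 ✓
C2: sp2 ✓
C3: sp2 ✓
C4: sp2 ✓
C5: sp
C6: sp
C7: sp3
C8: sp3
C9: sp
C1, C2, C3, C4 → 4 sp2 carbons.

4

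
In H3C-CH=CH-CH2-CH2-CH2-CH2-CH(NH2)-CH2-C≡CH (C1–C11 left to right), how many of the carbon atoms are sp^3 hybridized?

7

C1: sp3 ✓
C2: sp2
C3: sp2
C4: sp3 ✓
C5: sp3 ✓
C6: sp3 ✓
C7: sp3 ✓
C8: sp3 ✓
C9: sp3 ✓
C10: sp
C11: sp
C1, C4, C5, C6, C7, C8, C9 → 7 sp3 carbons.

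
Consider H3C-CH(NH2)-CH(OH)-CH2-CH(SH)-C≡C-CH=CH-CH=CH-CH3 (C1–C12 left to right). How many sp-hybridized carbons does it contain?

C1: sp3
C2: sp3
C3: sp3
C4: sp3
C5: sp3
C6: sp ✓
C7: sp ✓
C8: sp2
C9: sp2
C10: sp2
C11: sp2
C12: sp3
C6, C7 → 2 sp carbons.

2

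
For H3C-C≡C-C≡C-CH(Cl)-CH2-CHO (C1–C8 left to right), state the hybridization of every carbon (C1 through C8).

C1 (4 σ bonds) has steric number 4: sp3.
C2 carries 2 σ bonds, plus two π bonds, giving a steric number of 2, so it is sp.
C3 (2 σ bonds, plus two π bonds) has steric number 2: sp.
C4: 2 σ bonds, plus two π bonds — 2 electron domains, sp.
C5 carries 2 σ bonds, plus two π bonds, giving a steric number of 2, so it is sp.
C6: 4 σ bonds; 4 regions of electron density → sp3.
C7 — 4 σ bonds. Steric number 4, so sp3.
C8 is sp2: 3 σ bonds, plus one π bond, 3 electron-density regions.

C1 sp3, C2 sp, C3 sp, C4 sp, C5 sp, C6 sp3, C7 sp3, C8 sp2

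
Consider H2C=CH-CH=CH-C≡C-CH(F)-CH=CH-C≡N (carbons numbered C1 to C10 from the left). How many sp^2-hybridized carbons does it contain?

C1: sp2 ✓
C2: sp2 ✓
C3: sp2 ✓
C4: sp2 ✓
C5: sp
C6: sp
C7: sp3
C8: sp2 ✓
C9: sp2 ✓
C10: sp
C1, C2, C3, C4, C8, C9 → 6 sp2 carbons.

6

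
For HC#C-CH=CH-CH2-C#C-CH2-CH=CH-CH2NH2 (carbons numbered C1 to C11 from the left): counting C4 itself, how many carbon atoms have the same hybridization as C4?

4

C4 is sp2 (one π bond).
C1: sp
C2: sp
C3: sp2 ✓
C4: sp2 ✓
C5: sp3
C6: sp
C7: sp
C8: sp3
C9: sp2 ✓
C10: sp2 ✓
C11: sp3
4 carbons are sp2.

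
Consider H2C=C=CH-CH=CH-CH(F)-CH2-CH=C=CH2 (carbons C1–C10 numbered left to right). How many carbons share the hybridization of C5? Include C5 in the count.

C5 is sp2 (one π bond).
C1: sp2 ✓
C2: sp
C3: sp2 ✓
C4: sp2 ✓
C5: sp2 ✓
C6: sp3
C7: sp3
C8: sp2 ✓
C9: sp
C10: sp2 ✓
6 carbons are sp2.

6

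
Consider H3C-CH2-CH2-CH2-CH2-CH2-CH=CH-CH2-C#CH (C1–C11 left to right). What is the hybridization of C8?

sp²

C8 carries 3 σ bonds, plus one π bond, giving a steric number of 3, so it is sp2.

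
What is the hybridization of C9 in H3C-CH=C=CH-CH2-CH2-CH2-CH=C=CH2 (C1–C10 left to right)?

sp

C9 carries 2 σ bonds, plus two π bonds, giving a steric number of 2, so it is sp.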